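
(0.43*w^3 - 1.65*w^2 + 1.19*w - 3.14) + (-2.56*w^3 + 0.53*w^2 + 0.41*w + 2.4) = -2.13*w^3 - 1.12*w^2 + 1.6*w - 0.74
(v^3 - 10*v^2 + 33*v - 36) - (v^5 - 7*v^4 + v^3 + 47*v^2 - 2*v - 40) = -v^5 + 7*v^4 - 57*v^2 + 35*v + 4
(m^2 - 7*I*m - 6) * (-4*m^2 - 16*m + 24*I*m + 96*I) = -4*m^4 - 16*m^3 + 52*I*m^3 + 192*m^2 + 208*I*m^2 + 768*m - 144*I*m - 576*I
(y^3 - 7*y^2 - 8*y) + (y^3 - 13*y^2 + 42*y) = 2*y^3 - 20*y^2 + 34*y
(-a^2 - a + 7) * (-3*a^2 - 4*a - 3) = 3*a^4 + 7*a^3 - 14*a^2 - 25*a - 21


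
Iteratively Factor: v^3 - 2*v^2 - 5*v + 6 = (v - 3)*(v^2 + v - 2) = (v - 3)*(v + 2)*(v - 1)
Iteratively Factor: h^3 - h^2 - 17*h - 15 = (h + 3)*(h^2 - 4*h - 5) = (h - 5)*(h + 3)*(h + 1)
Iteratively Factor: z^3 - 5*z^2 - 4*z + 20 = (z - 5)*(z^2 - 4) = (z - 5)*(z + 2)*(z - 2)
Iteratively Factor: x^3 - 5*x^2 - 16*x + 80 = (x + 4)*(x^2 - 9*x + 20) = (x - 5)*(x + 4)*(x - 4)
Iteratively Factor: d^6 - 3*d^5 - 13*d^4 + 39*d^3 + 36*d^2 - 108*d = (d + 3)*(d^5 - 6*d^4 + 5*d^3 + 24*d^2 - 36*d) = d*(d + 3)*(d^4 - 6*d^3 + 5*d^2 + 24*d - 36) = d*(d - 3)*(d + 3)*(d^3 - 3*d^2 - 4*d + 12) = d*(d - 3)*(d + 2)*(d + 3)*(d^2 - 5*d + 6) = d*(d - 3)^2*(d + 2)*(d + 3)*(d - 2)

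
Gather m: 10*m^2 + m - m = 10*m^2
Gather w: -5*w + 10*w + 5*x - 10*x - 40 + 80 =5*w - 5*x + 40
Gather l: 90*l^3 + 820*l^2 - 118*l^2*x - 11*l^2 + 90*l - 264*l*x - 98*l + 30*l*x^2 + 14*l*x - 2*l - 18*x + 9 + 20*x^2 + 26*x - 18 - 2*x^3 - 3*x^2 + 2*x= 90*l^3 + l^2*(809 - 118*x) + l*(30*x^2 - 250*x - 10) - 2*x^3 + 17*x^2 + 10*x - 9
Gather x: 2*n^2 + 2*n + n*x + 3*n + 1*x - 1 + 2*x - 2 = 2*n^2 + 5*n + x*(n + 3) - 3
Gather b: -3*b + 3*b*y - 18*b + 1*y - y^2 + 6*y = b*(3*y - 21) - y^2 + 7*y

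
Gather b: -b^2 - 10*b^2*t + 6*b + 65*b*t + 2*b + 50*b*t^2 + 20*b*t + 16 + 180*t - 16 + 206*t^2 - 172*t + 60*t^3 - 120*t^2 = b^2*(-10*t - 1) + b*(50*t^2 + 85*t + 8) + 60*t^3 + 86*t^2 + 8*t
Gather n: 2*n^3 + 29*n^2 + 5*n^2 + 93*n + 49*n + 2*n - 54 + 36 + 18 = 2*n^3 + 34*n^2 + 144*n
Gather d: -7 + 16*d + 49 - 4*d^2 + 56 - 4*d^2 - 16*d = 98 - 8*d^2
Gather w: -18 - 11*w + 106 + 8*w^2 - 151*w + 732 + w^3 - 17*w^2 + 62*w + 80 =w^3 - 9*w^2 - 100*w + 900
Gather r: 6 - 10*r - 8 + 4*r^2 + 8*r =4*r^2 - 2*r - 2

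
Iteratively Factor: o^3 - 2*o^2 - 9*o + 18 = (o - 3)*(o^2 + o - 6) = (o - 3)*(o - 2)*(o + 3)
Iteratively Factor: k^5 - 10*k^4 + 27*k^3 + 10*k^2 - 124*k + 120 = (k - 3)*(k^4 - 7*k^3 + 6*k^2 + 28*k - 40) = (k - 3)*(k + 2)*(k^3 - 9*k^2 + 24*k - 20) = (k - 3)*(k - 2)*(k + 2)*(k^2 - 7*k + 10) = (k - 3)*(k - 2)^2*(k + 2)*(k - 5)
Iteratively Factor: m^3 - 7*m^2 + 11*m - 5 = (m - 1)*(m^2 - 6*m + 5) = (m - 5)*(m - 1)*(m - 1)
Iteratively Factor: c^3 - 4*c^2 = (c)*(c^2 - 4*c) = c^2*(c - 4)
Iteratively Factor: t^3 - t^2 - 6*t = (t - 3)*(t^2 + 2*t) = (t - 3)*(t + 2)*(t)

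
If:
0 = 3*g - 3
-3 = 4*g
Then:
No Solution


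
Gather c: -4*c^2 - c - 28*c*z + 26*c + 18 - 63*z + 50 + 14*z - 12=-4*c^2 + c*(25 - 28*z) - 49*z + 56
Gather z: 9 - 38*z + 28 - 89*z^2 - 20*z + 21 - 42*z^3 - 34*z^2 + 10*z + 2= -42*z^3 - 123*z^2 - 48*z + 60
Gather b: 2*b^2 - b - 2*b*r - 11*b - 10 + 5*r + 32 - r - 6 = 2*b^2 + b*(-2*r - 12) + 4*r + 16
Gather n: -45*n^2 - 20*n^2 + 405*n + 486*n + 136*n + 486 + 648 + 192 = -65*n^2 + 1027*n + 1326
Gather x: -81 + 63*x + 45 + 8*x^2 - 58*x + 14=8*x^2 + 5*x - 22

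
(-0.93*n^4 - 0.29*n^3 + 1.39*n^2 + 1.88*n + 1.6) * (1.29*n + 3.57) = -1.1997*n^5 - 3.6942*n^4 + 0.7578*n^3 + 7.3875*n^2 + 8.7756*n + 5.712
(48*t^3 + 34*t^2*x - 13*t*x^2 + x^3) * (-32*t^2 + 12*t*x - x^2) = -1536*t^5 - 512*t^4*x + 776*t^3*x^2 - 222*t^2*x^3 + 25*t*x^4 - x^5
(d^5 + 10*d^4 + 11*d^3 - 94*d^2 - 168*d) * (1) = d^5 + 10*d^4 + 11*d^3 - 94*d^2 - 168*d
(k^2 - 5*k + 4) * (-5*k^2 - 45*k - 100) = -5*k^4 - 20*k^3 + 105*k^2 + 320*k - 400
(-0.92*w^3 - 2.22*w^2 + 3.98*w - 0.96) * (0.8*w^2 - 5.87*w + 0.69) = -0.736*w^5 + 3.6244*w^4 + 15.5806*w^3 - 25.6624*w^2 + 8.3814*w - 0.6624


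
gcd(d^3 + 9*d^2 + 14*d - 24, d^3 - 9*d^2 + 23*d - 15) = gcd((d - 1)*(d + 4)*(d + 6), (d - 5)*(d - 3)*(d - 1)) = d - 1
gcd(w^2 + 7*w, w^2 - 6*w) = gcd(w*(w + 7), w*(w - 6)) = w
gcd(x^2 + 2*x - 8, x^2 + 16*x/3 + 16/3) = x + 4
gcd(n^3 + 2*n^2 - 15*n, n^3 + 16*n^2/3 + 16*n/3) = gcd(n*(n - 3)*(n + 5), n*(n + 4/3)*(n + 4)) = n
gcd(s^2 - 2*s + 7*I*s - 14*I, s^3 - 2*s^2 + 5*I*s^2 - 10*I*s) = s - 2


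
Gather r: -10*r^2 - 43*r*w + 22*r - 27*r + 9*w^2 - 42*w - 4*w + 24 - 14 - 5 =-10*r^2 + r*(-43*w - 5) + 9*w^2 - 46*w + 5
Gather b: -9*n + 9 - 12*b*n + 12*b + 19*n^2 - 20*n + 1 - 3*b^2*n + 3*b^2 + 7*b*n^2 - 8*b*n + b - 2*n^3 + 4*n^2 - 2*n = b^2*(3 - 3*n) + b*(7*n^2 - 20*n + 13) - 2*n^3 + 23*n^2 - 31*n + 10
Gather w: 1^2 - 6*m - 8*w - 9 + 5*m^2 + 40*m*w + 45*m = 5*m^2 + 39*m + w*(40*m - 8) - 8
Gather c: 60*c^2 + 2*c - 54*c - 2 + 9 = 60*c^2 - 52*c + 7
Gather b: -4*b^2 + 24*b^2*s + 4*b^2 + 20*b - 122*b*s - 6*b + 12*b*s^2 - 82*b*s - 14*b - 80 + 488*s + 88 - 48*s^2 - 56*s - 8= 24*b^2*s + b*(12*s^2 - 204*s) - 48*s^2 + 432*s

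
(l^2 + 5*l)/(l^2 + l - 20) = l/(l - 4)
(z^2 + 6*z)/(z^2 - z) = (z + 6)/(z - 1)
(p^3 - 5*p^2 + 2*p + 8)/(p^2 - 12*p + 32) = (p^2 - p - 2)/(p - 8)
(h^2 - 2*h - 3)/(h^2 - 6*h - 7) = (h - 3)/(h - 7)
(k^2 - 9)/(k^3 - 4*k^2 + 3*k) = (k + 3)/(k*(k - 1))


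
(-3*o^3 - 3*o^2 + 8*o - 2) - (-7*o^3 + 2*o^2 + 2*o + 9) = 4*o^3 - 5*o^2 + 6*o - 11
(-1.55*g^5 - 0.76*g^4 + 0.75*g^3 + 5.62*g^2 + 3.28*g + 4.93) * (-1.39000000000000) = 2.1545*g^5 + 1.0564*g^4 - 1.0425*g^3 - 7.8118*g^2 - 4.5592*g - 6.8527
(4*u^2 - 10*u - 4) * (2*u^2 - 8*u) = 8*u^4 - 52*u^3 + 72*u^2 + 32*u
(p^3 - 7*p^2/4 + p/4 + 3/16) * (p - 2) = p^4 - 15*p^3/4 + 15*p^2/4 - 5*p/16 - 3/8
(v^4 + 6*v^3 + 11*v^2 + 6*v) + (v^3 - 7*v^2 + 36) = v^4 + 7*v^3 + 4*v^2 + 6*v + 36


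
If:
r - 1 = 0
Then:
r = 1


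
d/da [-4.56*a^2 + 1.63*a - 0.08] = 1.63 - 9.12*a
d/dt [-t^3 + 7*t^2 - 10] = t*(14 - 3*t)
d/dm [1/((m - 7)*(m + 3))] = 2*(2 - m)/(m^4 - 8*m^3 - 26*m^2 + 168*m + 441)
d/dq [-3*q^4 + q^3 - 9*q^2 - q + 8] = -12*q^3 + 3*q^2 - 18*q - 1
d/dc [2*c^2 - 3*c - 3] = 4*c - 3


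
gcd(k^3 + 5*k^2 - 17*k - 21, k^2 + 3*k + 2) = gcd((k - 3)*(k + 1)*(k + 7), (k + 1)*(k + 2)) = k + 1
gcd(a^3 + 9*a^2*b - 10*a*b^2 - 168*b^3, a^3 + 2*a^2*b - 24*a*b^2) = a^2 + 2*a*b - 24*b^2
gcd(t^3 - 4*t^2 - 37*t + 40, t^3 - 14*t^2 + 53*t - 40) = t^2 - 9*t + 8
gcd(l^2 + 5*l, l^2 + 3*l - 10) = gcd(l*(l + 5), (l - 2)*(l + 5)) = l + 5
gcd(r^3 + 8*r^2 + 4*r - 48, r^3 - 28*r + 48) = r^2 + 4*r - 12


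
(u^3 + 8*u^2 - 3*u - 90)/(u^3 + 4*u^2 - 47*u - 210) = (u - 3)/(u - 7)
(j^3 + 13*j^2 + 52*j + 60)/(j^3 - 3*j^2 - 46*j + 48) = (j^2 + 7*j + 10)/(j^2 - 9*j + 8)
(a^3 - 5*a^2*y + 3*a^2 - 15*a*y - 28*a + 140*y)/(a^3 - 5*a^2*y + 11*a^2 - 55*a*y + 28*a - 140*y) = (a - 4)/(a + 4)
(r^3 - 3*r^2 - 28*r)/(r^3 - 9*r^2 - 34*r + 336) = r*(r + 4)/(r^2 - 2*r - 48)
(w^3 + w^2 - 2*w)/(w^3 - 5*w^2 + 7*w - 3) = w*(w + 2)/(w^2 - 4*w + 3)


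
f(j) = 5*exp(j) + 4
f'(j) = 5*exp(j)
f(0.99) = 17.46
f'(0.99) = 13.46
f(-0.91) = 6.01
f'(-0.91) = 2.01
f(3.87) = 243.71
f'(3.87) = 239.71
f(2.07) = 43.62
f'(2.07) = 39.62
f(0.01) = 9.05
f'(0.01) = 5.05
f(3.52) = 172.92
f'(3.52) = 168.92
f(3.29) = 138.21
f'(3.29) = 134.21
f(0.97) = 17.19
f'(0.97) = 13.19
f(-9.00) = 4.00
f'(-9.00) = 0.00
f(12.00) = 813777.96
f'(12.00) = 813773.96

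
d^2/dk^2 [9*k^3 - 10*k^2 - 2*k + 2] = 54*k - 20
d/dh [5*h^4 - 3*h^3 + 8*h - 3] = 20*h^3 - 9*h^2 + 8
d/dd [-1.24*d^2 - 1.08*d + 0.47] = -2.48*d - 1.08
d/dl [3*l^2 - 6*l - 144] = 6*l - 6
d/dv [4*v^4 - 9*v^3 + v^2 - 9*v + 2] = 16*v^3 - 27*v^2 + 2*v - 9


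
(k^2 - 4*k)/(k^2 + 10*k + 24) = k*(k - 4)/(k^2 + 10*k + 24)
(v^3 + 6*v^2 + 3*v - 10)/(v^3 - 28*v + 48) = (v^3 + 6*v^2 + 3*v - 10)/(v^3 - 28*v + 48)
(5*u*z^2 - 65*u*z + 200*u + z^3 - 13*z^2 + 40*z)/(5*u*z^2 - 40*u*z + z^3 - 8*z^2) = (z - 5)/z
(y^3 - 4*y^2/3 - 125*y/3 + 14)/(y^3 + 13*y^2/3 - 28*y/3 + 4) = (3*y^2 - 22*y + 7)/(3*y^2 - 5*y + 2)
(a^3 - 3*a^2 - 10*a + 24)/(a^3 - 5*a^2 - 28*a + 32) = (a^3 - 3*a^2 - 10*a + 24)/(a^3 - 5*a^2 - 28*a + 32)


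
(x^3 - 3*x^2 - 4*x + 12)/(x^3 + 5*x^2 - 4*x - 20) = (x - 3)/(x + 5)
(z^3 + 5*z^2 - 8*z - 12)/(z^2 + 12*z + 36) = (z^2 - z - 2)/(z + 6)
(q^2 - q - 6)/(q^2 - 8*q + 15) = (q + 2)/(q - 5)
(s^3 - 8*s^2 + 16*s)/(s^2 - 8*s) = (s^2 - 8*s + 16)/(s - 8)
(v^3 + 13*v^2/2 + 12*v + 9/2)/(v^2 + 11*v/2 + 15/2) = (2*v^2 + 7*v + 3)/(2*v + 5)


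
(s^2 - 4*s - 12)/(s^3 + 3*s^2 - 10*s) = (s^2 - 4*s - 12)/(s*(s^2 + 3*s - 10))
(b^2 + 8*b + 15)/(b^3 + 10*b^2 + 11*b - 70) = (b + 3)/(b^2 + 5*b - 14)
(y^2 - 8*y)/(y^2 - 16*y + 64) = y/(y - 8)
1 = 1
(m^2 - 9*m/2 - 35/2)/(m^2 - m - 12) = (-m^2 + 9*m/2 + 35/2)/(-m^2 + m + 12)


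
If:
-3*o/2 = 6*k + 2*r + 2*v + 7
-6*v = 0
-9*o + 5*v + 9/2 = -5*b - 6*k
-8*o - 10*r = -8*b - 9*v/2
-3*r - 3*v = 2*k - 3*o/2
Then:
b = 333/104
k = -417/208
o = 49/52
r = 47/26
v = 0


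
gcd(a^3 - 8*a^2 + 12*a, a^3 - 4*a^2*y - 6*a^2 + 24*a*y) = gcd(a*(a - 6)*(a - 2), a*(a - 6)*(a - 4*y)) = a^2 - 6*a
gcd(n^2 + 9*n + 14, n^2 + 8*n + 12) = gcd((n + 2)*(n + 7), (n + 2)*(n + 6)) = n + 2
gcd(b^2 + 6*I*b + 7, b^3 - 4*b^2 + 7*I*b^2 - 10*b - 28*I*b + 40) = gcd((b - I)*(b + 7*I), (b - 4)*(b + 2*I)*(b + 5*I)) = 1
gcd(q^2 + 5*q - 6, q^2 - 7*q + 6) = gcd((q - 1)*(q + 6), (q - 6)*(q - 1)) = q - 1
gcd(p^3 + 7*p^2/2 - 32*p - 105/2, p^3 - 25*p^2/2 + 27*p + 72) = p + 3/2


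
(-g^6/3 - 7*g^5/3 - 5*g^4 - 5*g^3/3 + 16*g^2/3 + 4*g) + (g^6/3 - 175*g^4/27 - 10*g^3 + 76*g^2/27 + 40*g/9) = -7*g^5/3 - 310*g^4/27 - 35*g^3/3 + 220*g^2/27 + 76*g/9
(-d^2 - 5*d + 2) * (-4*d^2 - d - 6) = 4*d^4 + 21*d^3 + 3*d^2 + 28*d - 12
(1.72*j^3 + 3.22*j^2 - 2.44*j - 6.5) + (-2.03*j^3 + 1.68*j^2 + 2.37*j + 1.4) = -0.31*j^3 + 4.9*j^2 - 0.0699999999999998*j - 5.1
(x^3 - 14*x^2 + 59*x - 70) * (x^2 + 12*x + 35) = x^5 - 2*x^4 - 74*x^3 + 148*x^2 + 1225*x - 2450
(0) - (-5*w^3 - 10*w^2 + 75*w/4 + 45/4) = 5*w^3 + 10*w^2 - 75*w/4 - 45/4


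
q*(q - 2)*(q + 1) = q^3 - q^2 - 2*q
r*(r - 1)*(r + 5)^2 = r^4 + 9*r^3 + 15*r^2 - 25*r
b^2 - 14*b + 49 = (b - 7)^2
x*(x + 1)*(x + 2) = x^3 + 3*x^2 + 2*x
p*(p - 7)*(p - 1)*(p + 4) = p^4 - 4*p^3 - 25*p^2 + 28*p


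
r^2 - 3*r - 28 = (r - 7)*(r + 4)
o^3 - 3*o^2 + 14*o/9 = o*(o - 7/3)*(o - 2/3)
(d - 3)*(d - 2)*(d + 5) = d^3 - 19*d + 30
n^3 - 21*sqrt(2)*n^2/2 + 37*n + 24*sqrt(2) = (n - 8*sqrt(2))*(n - 3*sqrt(2))*(n + sqrt(2)/2)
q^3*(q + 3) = q^4 + 3*q^3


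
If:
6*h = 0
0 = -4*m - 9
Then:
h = 0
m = -9/4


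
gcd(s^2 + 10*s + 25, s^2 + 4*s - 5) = s + 5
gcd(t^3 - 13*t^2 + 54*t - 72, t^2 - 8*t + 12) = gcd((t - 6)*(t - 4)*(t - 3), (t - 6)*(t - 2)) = t - 6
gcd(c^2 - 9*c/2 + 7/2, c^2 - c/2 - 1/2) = c - 1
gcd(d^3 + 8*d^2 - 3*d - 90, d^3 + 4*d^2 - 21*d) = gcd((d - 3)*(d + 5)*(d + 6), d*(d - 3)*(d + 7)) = d - 3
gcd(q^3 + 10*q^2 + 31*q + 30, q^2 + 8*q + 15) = q^2 + 8*q + 15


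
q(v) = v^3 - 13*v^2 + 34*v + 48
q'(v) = 3*v^2 - 26*v + 34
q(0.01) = 48.34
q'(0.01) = 33.74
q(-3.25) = -234.14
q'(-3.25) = 150.19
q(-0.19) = 41.06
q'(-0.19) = 39.05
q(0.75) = 66.61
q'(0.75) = 16.19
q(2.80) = 63.23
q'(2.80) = -15.28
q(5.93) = 1.00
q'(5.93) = -14.69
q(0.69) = 65.60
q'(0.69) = 17.49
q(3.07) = 58.79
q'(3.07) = -17.55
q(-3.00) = -198.00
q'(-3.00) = 139.00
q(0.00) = 48.00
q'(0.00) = 34.00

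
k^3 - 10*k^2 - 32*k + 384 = (k - 8)^2*(k + 6)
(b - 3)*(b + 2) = b^2 - b - 6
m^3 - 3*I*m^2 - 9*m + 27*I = (m - 3)*(m + 3)*(m - 3*I)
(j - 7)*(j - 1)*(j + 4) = j^3 - 4*j^2 - 25*j + 28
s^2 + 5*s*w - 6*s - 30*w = (s - 6)*(s + 5*w)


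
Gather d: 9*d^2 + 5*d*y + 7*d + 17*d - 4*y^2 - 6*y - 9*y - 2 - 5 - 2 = 9*d^2 + d*(5*y + 24) - 4*y^2 - 15*y - 9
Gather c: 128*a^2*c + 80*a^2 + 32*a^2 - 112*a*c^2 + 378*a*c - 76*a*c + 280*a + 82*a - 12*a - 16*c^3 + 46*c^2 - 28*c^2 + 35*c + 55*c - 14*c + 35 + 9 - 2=112*a^2 + 350*a - 16*c^3 + c^2*(18 - 112*a) + c*(128*a^2 + 302*a + 76) + 42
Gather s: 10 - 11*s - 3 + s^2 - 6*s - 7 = s^2 - 17*s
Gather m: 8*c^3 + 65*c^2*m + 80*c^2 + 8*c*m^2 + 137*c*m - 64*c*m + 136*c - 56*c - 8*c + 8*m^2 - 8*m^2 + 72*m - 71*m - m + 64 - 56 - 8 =8*c^3 + 80*c^2 + 8*c*m^2 + 72*c + m*(65*c^2 + 73*c)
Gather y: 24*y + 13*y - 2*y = 35*y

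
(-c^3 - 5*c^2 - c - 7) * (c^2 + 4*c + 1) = -c^5 - 9*c^4 - 22*c^3 - 16*c^2 - 29*c - 7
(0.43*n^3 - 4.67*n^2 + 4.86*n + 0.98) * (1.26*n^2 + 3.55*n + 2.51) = 0.5418*n^5 - 4.3577*n^4 - 9.3756*n^3 + 6.7661*n^2 + 15.6776*n + 2.4598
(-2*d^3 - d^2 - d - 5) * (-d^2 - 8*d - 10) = 2*d^5 + 17*d^4 + 29*d^3 + 23*d^2 + 50*d + 50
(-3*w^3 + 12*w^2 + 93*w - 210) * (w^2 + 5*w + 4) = -3*w^5 - 3*w^4 + 141*w^3 + 303*w^2 - 678*w - 840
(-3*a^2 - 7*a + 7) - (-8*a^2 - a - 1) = 5*a^2 - 6*a + 8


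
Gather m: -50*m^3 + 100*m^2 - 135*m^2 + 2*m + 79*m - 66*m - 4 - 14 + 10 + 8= -50*m^3 - 35*m^2 + 15*m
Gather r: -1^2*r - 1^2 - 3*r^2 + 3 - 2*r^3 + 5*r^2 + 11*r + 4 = -2*r^3 + 2*r^2 + 10*r + 6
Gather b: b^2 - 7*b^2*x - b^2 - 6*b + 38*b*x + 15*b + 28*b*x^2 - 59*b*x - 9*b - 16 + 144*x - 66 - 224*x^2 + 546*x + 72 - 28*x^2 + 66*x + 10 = -7*b^2*x + b*(28*x^2 - 21*x) - 252*x^2 + 756*x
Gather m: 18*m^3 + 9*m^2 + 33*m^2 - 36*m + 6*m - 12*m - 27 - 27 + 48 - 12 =18*m^3 + 42*m^2 - 42*m - 18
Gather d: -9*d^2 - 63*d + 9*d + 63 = -9*d^2 - 54*d + 63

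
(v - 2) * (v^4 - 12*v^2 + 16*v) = v^5 - 2*v^4 - 12*v^3 + 40*v^2 - 32*v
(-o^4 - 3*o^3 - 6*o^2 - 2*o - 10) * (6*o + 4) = -6*o^5 - 22*o^4 - 48*o^3 - 36*o^2 - 68*o - 40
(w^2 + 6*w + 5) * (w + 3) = w^3 + 9*w^2 + 23*w + 15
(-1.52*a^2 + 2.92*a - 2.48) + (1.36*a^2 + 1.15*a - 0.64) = -0.16*a^2 + 4.07*a - 3.12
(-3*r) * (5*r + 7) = -15*r^2 - 21*r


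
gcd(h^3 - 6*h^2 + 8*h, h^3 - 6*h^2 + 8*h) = h^3 - 6*h^2 + 8*h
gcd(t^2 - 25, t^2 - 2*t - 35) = t + 5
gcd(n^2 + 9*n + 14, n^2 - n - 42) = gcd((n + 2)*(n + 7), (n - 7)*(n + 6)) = 1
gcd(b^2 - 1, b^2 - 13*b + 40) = 1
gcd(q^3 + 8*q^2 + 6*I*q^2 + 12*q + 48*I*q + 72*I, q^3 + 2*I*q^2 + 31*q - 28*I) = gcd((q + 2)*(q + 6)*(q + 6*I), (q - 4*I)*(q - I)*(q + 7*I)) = 1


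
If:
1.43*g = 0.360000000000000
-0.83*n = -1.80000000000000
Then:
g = 0.25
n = 2.17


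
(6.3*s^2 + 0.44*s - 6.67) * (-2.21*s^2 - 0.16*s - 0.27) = -13.923*s^4 - 1.9804*s^3 + 12.9693*s^2 + 0.9484*s + 1.8009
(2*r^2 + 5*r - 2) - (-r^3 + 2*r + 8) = r^3 + 2*r^2 + 3*r - 10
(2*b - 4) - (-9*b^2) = 9*b^2 + 2*b - 4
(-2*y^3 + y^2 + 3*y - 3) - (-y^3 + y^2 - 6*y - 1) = -y^3 + 9*y - 2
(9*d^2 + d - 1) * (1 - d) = -9*d^3 + 8*d^2 + 2*d - 1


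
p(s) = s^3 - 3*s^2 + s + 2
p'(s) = 3*s^2 - 6*s + 1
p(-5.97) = -323.67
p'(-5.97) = 143.74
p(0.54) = 1.82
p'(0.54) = -1.37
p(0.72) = 1.54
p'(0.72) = -1.76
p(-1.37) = -7.57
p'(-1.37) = 14.85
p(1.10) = 0.80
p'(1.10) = -1.97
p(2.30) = 0.60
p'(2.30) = 3.07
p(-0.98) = -2.80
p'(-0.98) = 9.76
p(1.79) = -0.09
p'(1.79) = -0.13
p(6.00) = 116.00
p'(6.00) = 73.00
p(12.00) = 1310.00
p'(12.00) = 361.00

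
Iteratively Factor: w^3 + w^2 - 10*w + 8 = (w + 4)*(w^2 - 3*w + 2) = (w - 2)*(w + 4)*(w - 1)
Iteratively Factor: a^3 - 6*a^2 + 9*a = (a)*(a^2 - 6*a + 9) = a*(a - 3)*(a - 3)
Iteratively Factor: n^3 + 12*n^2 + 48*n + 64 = (n + 4)*(n^2 + 8*n + 16) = (n + 4)^2*(n + 4)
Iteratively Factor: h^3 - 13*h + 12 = (h - 3)*(h^2 + 3*h - 4) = (h - 3)*(h - 1)*(h + 4)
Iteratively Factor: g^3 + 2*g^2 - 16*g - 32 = (g + 4)*(g^2 - 2*g - 8) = (g + 2)*(g + 4)*(g - 4)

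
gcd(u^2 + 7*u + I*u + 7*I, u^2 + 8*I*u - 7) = u + I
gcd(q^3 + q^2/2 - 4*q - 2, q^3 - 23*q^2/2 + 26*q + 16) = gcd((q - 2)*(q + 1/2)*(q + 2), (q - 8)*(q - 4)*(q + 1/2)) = q + 1/2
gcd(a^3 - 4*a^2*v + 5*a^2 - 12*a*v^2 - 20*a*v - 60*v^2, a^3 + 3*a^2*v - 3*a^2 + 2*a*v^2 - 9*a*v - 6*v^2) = a + 2*v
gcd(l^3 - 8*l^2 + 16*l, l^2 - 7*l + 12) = l - 4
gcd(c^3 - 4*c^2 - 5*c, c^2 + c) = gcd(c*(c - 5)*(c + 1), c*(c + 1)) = c^2 + c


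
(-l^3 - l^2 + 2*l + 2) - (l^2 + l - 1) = -l^3 - 2*l^2 + l + 3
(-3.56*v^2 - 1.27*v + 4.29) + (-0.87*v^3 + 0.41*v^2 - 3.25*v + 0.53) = -0.87*v^3 - 3.15*v^2 - 4.52*v + 4.82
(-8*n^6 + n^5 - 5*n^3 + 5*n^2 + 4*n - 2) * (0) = 0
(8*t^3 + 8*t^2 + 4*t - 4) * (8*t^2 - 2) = 64*t^5 + 64*t^4 + 16*t^3 - 48*t^2 - 8*t + 8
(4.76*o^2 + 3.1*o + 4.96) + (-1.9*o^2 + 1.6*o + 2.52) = 2.86*o^2 + 4.7*o + 7.48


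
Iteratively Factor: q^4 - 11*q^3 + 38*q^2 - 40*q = (q)*(q^3 - 11*q^2 + 38*q - 40) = q*(q - 2)*(q^2 - 9*q + 20) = q*(q - 4)*(q - 2)*(q - 5)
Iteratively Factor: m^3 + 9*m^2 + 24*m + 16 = (m + 4)*(m^2 + 5*m + 4) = (m + 1)*(m + 4)*(m + 4)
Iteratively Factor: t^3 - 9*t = (t - 3)*(t^2 + 3*t) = (t - 3)*(t + 3)*(t)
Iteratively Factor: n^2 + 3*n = (n)*(n + 3)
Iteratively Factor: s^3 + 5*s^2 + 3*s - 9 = (s - 1)*(s^2 + 6*s + 9) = (s - 1)*(s + 3)*(s + 3)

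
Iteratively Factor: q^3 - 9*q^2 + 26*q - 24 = (q - 4)*(q^2 - 5*q + 6) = (q - 4)*(q - 2)*(q - 3)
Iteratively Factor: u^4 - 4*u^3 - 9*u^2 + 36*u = (u + 3)*(u^3 - 7*u^2 + 12*u) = (u - 4)*(u + 3)*(u^2 - 3*u) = u*(u - 4)*(u + 3)*(u - 3)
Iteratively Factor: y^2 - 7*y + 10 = (y - 2)*(y - 5)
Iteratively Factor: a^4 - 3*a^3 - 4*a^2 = (a)*(a^3 - 3*a^2 - 4*a) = a*(a + 1)*(a^2 - 4*a) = a^2*(a + 1)*(a - 4)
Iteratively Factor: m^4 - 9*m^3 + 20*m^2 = (m)*(m^3 - 9*m^2 + 20*m) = m*(m - 4)*(m^2 - 5*m) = m*(m - 5)*(m - 4)*(m)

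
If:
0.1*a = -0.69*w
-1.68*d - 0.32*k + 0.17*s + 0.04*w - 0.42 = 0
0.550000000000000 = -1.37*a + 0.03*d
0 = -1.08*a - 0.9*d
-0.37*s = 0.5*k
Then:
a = -0.39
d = 0.47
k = -2.19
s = 2.97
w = 0.06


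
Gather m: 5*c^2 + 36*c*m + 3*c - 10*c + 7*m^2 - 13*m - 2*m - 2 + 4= 5*c^2 - 7*c + 7*m^2 + m*(36*c - 15) + 2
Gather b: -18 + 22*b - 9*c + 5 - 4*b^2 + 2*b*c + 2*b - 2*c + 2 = -4*b^2 + b*(2*c + 24) - 11*c - 11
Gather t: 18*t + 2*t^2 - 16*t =2*t^2 + 2*t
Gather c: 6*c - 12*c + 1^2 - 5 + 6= 2 - 6*c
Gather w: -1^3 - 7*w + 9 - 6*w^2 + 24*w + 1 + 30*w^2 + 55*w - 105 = 24*w^2 + 72*w - 96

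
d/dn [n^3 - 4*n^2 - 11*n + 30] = 3*n^2 - 8*n - 11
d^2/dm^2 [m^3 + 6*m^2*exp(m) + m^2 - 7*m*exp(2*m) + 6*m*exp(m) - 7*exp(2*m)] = 6*m^2*exp(m) - 28*m*exp(2*m) + 30*m*exp(m) + 6*m - 56*exp(2*m) + 24*exp(m) + 2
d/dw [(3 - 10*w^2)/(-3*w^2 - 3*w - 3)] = (10*w^2 + 26*w + 3)/(3*(w^4 + 2*w^3 + 3*w^2 + 2*w + 1))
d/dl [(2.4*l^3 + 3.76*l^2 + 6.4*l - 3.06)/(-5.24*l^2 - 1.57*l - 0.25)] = (-12.576*l^4 - 7.53599999999999*l^3 + 25.8328*l^2 - 33.9488*l - 6.4042)/(27.4576*l^4 + 16.4536*l^3 + 5.0849*l^2 + 0.785*l + 0.0625)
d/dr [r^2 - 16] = 2*r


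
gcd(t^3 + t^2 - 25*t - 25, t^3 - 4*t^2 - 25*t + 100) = t^2 - 25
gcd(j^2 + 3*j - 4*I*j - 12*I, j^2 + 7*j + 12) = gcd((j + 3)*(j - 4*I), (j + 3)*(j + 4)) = j + 3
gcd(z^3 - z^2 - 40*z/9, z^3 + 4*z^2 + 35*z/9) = z^2 + 5*z/3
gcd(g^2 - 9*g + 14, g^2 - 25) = 1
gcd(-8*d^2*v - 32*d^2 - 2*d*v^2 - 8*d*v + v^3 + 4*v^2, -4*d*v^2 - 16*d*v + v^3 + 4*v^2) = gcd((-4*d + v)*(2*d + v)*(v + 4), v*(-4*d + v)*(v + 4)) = -4*d*v - 16*d + v^2 + 4*v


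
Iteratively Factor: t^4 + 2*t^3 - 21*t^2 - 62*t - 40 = (t - 5)*(t^3 + 7*t^2 + 14*t + 8) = (t - 5)*(t + 4)*(t^2 + 3*t + 2) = (t - 5)*(t + 2)*(t + 4)*(t + 1)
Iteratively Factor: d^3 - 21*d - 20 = (d + 1)*(d^2 - d - 20) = (d + 1)*(d + 4)*(d - 5)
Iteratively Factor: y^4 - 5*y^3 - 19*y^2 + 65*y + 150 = (y + 3)*(y^3 - 8*y^2 + 5*y + 50) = (y + 2)*(y + 3)*(y^2 - 10*y + 25) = (y - 5)*(y + 2)*(y + 3)*(y - 5)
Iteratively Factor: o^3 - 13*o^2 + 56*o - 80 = (o - 4)*(o^2 - 9*o + 20) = (o - 4)^2*(o - 5)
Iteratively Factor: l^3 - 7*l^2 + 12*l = (l - 3)*(l^2 - 4*l) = l*(l - 3)*(l - 4)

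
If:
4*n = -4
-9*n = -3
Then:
No Solution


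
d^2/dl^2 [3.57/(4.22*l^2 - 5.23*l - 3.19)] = (127.151976*l^2 - 157.584084*l - 3.57*(8.44*l - 5.23)*(16.88*l - 10.46) - 96.117252)/(-4.22*l^2 + 5.23*l + 3.19)^3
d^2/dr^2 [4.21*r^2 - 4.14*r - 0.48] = 8.42000000000000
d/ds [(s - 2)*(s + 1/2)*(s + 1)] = 3*s^2 - s - 5/2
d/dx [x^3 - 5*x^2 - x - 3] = 3*x^2 - 10*x - 1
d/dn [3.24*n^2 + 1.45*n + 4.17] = 6.48*n + 1.45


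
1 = 1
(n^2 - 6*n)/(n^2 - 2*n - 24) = n/(n + 4)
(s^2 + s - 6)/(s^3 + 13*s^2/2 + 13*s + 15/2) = 2*(s - 2)/(2*s^2 + 7*s + 5)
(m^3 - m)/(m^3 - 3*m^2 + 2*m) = (m + 1)/(m - 2)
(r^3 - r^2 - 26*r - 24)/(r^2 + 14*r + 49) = (r^3 - r^2 - 26*r - 24)/(r^2 + 14*r + 49)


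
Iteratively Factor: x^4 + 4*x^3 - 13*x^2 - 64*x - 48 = (x - 4)*(x^3 + 8*x^2 + 19*x + 12) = (x - 4)*(x + 4)*(x^2 + 4*x + 3) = (x - 4)*(x + 3)*(x + 4)*(x + 1)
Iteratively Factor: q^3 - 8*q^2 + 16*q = (q - 4)*(q^2 - 4*q) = (q - 4)^2*(q)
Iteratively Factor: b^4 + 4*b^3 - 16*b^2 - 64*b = (b + 4)*(b^3 - 16*b) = b*(b + 4)*(b^2 - 16) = b*(b + 4)^2*(b - 4)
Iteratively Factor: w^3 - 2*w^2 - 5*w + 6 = (w + 2)*(w^2 - 4*w + 3) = (w - 1)*(w + 2)*(w - 3)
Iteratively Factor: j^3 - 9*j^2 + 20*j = (j - 4)*(j^2 - 5*j) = (j - 5)*(j - 4)*(j)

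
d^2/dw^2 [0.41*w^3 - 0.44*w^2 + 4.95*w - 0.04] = 2.46*w - 0.88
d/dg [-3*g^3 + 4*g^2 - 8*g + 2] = -9*g^2 + 8*g - 8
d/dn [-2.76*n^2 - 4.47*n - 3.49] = -5.52*n - 4.47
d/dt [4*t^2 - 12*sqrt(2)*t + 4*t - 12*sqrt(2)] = 8*t - 12*sqrt(2) + 4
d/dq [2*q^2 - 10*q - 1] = 4*q - 10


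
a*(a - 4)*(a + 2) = a^3 - 2*a^2 - 8*a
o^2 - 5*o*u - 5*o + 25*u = (o - 5)*(o - 5*u)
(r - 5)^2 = r^2 - 10*r + 25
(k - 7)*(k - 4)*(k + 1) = k^3 - 10*k^2 + 17*k + 28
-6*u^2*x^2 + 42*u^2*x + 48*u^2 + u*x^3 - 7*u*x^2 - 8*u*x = (-6*u + x)*(x - 8)*(u*x + u)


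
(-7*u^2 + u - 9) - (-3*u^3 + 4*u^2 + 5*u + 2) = 3*u^3 - 11*u^2 - 4*u - 11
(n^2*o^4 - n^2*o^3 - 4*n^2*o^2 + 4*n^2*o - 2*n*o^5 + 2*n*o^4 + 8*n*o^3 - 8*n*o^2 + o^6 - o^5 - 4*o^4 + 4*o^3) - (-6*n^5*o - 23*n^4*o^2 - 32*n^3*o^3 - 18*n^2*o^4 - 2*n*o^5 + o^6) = 6*n^5*o + 23*n^4*o^2 + 32*n^3*o^3 + 19*n^2*o^4 - n^2*o^3 - 4*n^2*o^2 + 4*n^2*o + 2*n*o^4 + 8*n*o^3 - 8*n*o^2 - o^5 - 4*o^4 + 4*o^3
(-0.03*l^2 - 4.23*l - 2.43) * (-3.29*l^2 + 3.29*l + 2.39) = 0.0987*l^4 + 13.818*l^3 - 5.9937*l^2 - 18.1044*l - 5.8077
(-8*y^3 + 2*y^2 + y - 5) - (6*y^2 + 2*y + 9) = -8*y^3 - 4*y^2 - y - 14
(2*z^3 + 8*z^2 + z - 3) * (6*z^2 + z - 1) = 12*z^5 + 50*z^4 + 12*z^3 - 25*z^2 - 4*z + 3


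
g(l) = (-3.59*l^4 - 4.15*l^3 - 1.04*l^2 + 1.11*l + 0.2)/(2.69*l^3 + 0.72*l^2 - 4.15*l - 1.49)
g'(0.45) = 1.22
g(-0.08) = -0.09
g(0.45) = 0.01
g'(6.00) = -1.25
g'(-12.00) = -1.32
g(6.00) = -9.61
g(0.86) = 1.50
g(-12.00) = 15.00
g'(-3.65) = -1.19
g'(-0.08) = -0.71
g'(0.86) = 8.38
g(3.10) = -6.35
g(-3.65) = 4.21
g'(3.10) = -0.80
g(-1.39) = 3.61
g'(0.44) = 1.17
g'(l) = (-8.07*l^2 - 1.44*l + 4.15)*(-3.59*l^4 - 4.15*l^3 - 1.04*l^2 + 1.11*l + 0.2)/(2.69*l^3 + 0.72*l^2 - 4.15*l - 1.49)^2 + (-14.36*l^3 - 12.45*l^2 - 2.08*l + 1.11)/(2.69*l^3 + 0.72*l^2 - 4.15*l - 1.49)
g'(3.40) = -0.94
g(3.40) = -6.61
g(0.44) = 0.00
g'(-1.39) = 10.00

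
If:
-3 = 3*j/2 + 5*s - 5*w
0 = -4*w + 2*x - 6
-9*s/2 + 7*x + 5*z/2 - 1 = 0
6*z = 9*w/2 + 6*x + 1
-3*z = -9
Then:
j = -19552/891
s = 1759/297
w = -2/33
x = 95/33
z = 3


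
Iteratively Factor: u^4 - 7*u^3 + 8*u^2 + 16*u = (u)*(u^3 - 7*u^2 + 8*u + 16) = u*(u + 1)*(u^2 - 8*u + 16) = u*(u - 4)*(u + 1)*(u - 4)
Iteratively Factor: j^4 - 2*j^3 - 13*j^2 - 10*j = (j - 5)*(j^3 + 3*j^2 + 2*j) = (j - 5)*(j + 1)*(j^2 + 2*j) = (j - 5)*(j + 1)*(j + 2)*(j)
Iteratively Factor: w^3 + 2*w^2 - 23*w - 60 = (w + 4)*(w^2 - 2*w - 15) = (w + 3)*(w + 4)*(w - 5)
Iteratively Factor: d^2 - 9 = (d + 3)*(d - 3)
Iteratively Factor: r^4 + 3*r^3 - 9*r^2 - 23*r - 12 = (r + 4)*(r^3 - r^2 - 5*r - 3) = (r + 1)*(r + 4)*(r^2 - 2*r - 3) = (r + 1)^2*(r + 4)*(r - 3)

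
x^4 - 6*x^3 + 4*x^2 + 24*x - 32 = (x - 4)*(x - 2)^2*(x + 2)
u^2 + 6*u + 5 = (u + 1)*(u + 5)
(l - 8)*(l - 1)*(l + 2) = l^3 - 7*l^2 - 10*l + 16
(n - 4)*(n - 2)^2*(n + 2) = n^4 - 6*n^3 + 4*n^2 + 24*n - 32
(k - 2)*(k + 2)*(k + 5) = k^3 + 5*k^2 - 4*k - 20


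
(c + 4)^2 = c^2 + 8*c + 16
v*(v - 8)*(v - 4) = v^3 - 12*v^2 + 32*v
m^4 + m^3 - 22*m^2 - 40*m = m*(m - 5)*(m + 2)*(m + 4)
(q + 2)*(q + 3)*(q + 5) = q^3 + 10*q^2 + 31*q + 30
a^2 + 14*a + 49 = (a + 7)^2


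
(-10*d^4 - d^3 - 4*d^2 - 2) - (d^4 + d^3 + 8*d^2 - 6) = -11*d^4 - 2*d^3 - 12*d^2 + 4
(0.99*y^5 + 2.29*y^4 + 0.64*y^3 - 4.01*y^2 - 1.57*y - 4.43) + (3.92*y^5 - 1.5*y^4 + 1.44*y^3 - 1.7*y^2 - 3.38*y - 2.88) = 4.91*y^5 + 0.79*y^4 + 2.08*y^3 - 5.71*y^2 - 4.95*y - 7.31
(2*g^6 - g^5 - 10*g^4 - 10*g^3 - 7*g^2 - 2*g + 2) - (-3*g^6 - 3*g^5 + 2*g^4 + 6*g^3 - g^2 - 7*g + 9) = 5*g^6 + 2*g^5 - 12*g^4 - 16*g^3 - 6*g^2 + 5*g - 7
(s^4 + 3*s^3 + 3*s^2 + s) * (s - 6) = s^5 - 3*s^4 - 15*s^3 - 17*s^2 - 6*s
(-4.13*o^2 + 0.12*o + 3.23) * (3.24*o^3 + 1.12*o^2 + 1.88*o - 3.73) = -13.3812*o^5 - 4.2368*o^4 + 2.8352*o^3 + 19.2481*o^2 + 5.6248*o - 12.0479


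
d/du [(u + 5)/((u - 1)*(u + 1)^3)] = ((u - 1)*(u + 1) - 3*(u - 1)*(u + 5) - (u + 1)*(u + 5))/((u - 1)^2*(u + 1)^4)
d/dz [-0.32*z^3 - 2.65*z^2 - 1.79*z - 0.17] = -0.96*z^2 - 5.3*z - 1.79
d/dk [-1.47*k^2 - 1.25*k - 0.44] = -2.94*k - 1.25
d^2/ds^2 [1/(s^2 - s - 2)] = 2*(s^2 - s - (2*s - 1)^2 - 2)/(-s^2 + s + 2)^3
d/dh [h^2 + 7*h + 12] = 2*h + 7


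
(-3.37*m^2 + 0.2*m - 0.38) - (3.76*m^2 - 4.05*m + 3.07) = -7.13*m^2 + 4.25*m - 3.45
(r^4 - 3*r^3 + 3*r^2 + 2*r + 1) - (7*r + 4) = r^4 - 3*r^3 + 3*r^2 - 5*r - 3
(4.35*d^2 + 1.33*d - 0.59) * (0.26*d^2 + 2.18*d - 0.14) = 1.131*d^4 + 9.8288*d^3 + 2.137*d^2 - 1.4724*d + 0.0826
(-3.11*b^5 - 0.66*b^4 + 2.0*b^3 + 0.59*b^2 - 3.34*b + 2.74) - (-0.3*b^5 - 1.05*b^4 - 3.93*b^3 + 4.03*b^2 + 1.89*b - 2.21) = -2.81*b^5 + 0.39*b^4 + 5.93*b^3 - 3.44*b^2 - 5.23*b + 4.95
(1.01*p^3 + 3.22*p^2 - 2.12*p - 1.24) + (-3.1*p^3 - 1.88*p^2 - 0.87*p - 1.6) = -2.09*p^3 + 1.34*p^2 - 2.99*p - 2.84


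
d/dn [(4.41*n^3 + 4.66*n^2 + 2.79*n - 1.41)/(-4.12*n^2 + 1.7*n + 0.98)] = (-18.1692*n^4 + 14.994*n^3 + 32.3822*n^2 - 2.4848*n + 5.1312)/(16.9744*n^4 - 14.008*n^3 - 5.1852*n^2 + 3.332*n + 0.9604)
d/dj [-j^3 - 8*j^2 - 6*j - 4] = -3*j^2 - 16*j - 6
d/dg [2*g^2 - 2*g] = 4*g - 2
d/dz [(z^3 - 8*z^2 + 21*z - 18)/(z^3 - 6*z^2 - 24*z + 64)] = 2*(z^2 - 41*z + 114)/(z^4 - 8*z^3 - 48*z^2 + 256*z + 1024)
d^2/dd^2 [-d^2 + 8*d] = -2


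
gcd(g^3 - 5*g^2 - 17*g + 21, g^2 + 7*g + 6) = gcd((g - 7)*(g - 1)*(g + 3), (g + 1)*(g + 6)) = 1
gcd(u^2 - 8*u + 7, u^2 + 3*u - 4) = u - 1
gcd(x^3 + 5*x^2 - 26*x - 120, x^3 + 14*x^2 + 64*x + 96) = x^2 + 10*x + 24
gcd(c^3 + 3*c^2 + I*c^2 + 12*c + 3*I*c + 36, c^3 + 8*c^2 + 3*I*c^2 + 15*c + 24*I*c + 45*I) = c + 3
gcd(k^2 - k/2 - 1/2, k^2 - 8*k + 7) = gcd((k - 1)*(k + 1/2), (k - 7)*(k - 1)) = k - 1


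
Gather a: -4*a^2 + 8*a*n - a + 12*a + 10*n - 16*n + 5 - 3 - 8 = -4*a^2 + a*(8*n + 11) - 6*n - 6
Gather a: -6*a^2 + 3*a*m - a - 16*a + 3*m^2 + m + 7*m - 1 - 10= -6*a^2 + a*(3*m - 17) + 3*m^2 + 8*m - 11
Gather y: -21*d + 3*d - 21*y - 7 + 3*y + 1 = -18*d - 18*y - 6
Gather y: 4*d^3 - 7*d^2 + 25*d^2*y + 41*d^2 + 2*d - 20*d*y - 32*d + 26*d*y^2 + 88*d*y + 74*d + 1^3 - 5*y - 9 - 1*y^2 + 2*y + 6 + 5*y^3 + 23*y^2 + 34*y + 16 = 4*d^3 + 34*d^2 + 44*d + 5*y^3 + y^2*(26*d + 22) + y*(25*d^2 + 68*d + 31) + 14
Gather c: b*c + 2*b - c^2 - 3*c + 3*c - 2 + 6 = b*c + 2*b - c^2 + 4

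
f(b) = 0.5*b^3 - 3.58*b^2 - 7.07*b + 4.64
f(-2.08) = -0.64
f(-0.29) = 6.38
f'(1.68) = -14.87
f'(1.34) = -13.97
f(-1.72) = 3.67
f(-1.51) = 5.43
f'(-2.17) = 15.53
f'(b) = 1.5*b^2 - 7.16*b - 7.07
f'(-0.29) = -4.87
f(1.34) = -10.06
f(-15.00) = -2382.31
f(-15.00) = -2382.31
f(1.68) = -14.97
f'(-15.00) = 437.83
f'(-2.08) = 14.31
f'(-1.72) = 9.68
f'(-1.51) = 7.16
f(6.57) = -54.54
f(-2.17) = -1.99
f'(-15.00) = 437.83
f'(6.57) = 10.64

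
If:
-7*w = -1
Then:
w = 1/7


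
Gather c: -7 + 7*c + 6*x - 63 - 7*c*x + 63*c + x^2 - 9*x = c*(70 - 7*x) + x^2 - 3*x - 70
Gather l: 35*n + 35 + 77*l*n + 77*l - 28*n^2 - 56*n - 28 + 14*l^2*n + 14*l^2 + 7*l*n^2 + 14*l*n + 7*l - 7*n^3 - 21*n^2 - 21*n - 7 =l^2*(14*n + 14) + l*(7*n^2 + 91*n + 84) - 7*n^3 - 49*n^2 - 42*n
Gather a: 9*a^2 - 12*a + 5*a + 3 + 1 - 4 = 9*a^2 - 7*a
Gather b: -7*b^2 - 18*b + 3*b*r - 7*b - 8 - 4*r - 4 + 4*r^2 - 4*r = -7*b^2 + b*(3*r - 25) + 4*r^2 - 8*r - 12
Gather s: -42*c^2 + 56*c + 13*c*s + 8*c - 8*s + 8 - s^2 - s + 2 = -42*c^2 + 64*c - s^2 + s*(13*c - 9) + 10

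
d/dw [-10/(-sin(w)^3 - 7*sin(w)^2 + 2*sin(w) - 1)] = 10*(-3*sin(w)^2 - 14*sin(w) + 2)*cos(w)/(sin(w)^3 + 7*sin(w)^2 - 2*sin(w) + 1)^2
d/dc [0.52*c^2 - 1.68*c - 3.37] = 1.04*c - 1.68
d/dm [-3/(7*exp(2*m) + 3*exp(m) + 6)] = (42*exp(m) + 9)*exp(m)/(7*exp(2*m) + 3*exp(m) + 6)^2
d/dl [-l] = -1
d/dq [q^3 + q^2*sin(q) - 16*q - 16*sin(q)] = q^2*cos(q) + 3*q^2 + 2*q*sin(q) - 16*cos(q) - 16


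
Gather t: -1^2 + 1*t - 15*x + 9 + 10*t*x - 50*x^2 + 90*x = t*(10*x + 1) - 50*x^2 + 75*x + 8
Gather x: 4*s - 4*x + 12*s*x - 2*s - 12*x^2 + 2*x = 2*s - 12*x^2 + x*(12*s - 2)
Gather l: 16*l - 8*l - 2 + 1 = 8*l - 1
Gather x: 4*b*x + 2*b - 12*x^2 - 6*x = 2*b - 12*x^2 + x*(4*b - 6)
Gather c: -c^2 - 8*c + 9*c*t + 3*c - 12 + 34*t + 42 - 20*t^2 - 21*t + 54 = -c^2 + c*(9*t - 5) - 20*t^2 + 13*t + 84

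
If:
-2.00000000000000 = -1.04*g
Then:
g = 1.92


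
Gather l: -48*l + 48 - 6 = 42 - 48*l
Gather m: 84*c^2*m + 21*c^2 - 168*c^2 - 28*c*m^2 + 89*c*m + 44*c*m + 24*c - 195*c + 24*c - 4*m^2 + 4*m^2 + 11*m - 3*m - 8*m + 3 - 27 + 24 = -147*c^2 - 28*c*m^2 - 147*c + m*(84*c^2 + 133*c)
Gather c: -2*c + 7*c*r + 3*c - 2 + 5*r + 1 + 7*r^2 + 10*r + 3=c*(7*r + 1) + 7*r^2 + 15*r + 2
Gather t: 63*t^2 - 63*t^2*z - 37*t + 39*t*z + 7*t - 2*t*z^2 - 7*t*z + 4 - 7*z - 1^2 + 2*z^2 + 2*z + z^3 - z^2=t^2*(63 - 63*z) + t*(-2*z^2 + 32*z - 30) + z^3 + z^2 - 5*z + 3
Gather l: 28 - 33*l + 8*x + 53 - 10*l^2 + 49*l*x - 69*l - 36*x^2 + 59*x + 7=-10*l^2 + l*(49*x - 102) - 36*x^2 + 67*x + 88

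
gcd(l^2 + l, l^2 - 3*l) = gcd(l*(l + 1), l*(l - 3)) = l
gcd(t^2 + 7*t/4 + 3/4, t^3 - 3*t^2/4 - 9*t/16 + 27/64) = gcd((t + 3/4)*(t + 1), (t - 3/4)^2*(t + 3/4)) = t + 3/4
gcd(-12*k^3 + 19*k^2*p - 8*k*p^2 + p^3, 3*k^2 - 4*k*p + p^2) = 3*k^2 - 4*k*p + p^2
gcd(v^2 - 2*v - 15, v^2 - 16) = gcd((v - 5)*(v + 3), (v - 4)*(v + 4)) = 1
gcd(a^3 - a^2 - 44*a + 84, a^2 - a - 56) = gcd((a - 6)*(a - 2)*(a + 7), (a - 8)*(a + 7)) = a + 7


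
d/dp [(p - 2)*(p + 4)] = 2*p + 2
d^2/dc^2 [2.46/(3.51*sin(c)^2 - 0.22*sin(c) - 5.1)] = (121.229784*sin(c)^4 - 5.698836*sin(c)^3 - 5.57977200000002*sin(c)^2 + 8.637552*sin(c) - 88.311048)/(-3.51*sin(c)^2 + 0.22*sin(c) + 5.1)^3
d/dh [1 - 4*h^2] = -8*h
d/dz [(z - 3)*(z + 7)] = 2*z + 4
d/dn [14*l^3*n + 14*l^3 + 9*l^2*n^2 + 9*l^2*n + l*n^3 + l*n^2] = l*(14*l^2 + 18*l*n + 9*l + 3*n^2 + 2*n)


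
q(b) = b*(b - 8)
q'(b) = 2*b - 8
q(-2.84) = 30.79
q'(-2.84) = -13.68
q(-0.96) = 8.60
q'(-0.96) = -9.92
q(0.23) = -1.79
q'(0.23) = -7.54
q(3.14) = -15.26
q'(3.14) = -1.72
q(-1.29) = 11.98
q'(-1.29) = -10.58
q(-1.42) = 13.38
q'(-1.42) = -10.84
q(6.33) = -10.57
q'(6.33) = 4.66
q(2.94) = -14.88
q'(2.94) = -2.12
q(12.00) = 48.00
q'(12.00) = 16.00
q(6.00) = -12.00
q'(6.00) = 4.00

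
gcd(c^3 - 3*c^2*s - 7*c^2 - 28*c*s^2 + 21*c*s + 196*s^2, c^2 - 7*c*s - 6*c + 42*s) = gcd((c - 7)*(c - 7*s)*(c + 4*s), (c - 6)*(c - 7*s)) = -c + 7*s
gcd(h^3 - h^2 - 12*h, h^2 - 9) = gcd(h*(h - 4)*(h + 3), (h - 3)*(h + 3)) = h + 3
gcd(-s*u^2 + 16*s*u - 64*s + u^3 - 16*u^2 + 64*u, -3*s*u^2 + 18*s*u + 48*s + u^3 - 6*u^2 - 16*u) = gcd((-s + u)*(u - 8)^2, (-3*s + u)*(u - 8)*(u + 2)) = u - 8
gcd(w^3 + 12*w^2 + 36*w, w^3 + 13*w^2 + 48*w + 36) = w^2 + 12*w + 36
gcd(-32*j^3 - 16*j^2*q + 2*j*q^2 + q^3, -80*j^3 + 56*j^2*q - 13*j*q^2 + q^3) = -4*j + q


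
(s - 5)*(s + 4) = s^2 - s - 20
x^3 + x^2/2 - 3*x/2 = x*(x - 1)*(x + 3/2)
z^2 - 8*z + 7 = (z - 7)*(z - 1)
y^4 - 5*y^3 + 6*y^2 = y^2*(y - 3)*(y - 2)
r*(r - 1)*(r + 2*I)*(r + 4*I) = r^4 - r^3 + 6*I*r^3 - 8*r^2 - 6*I*r^2 + 8*r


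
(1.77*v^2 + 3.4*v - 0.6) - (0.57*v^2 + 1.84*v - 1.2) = 1.2*v^2 + 1.56*v + 0.6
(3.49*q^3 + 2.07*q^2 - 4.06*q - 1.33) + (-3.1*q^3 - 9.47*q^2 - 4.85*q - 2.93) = 0.39*q^3 - 7.4*q^2 - 8.91*q - 4.26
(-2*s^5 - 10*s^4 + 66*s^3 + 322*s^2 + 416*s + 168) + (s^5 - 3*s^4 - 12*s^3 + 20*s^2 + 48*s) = -s^5 - 13*s^4 + 54*s^3 + 342*s^2 + 464*s + 168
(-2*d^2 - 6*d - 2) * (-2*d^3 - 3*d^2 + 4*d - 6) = 4*d^5 + 18*d^4 + 14*d^3 - 6*d^2 + 28*d + 12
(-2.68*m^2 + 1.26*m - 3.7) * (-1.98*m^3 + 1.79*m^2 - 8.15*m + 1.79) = 5.3064*m^5 - 7.292*m^4 + 31.4234*m^3 - 21.6892*m^2 + 32.4104*m - 6.623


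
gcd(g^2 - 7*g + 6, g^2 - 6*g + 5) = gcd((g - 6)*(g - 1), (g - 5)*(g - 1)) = g - 1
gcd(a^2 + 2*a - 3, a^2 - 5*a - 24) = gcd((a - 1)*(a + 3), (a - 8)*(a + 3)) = a + 3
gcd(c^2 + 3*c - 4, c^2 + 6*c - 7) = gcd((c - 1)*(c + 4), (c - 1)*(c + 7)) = c - 1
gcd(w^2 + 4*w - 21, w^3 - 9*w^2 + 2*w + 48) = w - 3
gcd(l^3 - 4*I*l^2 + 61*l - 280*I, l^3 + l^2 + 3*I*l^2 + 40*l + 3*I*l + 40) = l^2 + 3*I*l + 40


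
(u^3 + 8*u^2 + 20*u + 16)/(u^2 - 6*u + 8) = (u^3 + 8*u^2 + 20*u + 16)/(u^2 - 6*u + 8)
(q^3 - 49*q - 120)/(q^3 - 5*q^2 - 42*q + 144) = (q^2 + 8*q + 15)/(q^2 + 3*q - 18)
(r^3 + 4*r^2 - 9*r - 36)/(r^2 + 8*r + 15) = (r^2 + r - 12)/(r + 5)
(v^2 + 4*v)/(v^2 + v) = (v + 4)/(v + 1)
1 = 1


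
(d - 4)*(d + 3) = d^2 - d - 12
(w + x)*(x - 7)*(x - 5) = w*x^2 - 12*w*x + 35*w + x^3 - 12*x^2 + 35*x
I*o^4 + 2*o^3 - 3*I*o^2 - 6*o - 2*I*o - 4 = (o - 2)*(o + 1)*(o - 2*I)*(I*o + I)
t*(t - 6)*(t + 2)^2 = t^4 - 2*t^3 - 20*t^2 - 24*t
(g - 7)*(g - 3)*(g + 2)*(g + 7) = g^4 - g^3 - 55*g^2 + 49*g + 294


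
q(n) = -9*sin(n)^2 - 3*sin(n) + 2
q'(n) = -18*sin(n)*cos(n) - 3*cos(n)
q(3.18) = 2.10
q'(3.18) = 2.31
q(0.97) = -6.60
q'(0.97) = -10.09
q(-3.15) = 1.97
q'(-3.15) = 3.15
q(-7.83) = -4.00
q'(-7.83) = 0.36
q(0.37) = -0.26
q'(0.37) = -8.87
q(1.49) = -9.93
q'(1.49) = -1.69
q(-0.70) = 0.20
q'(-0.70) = 6.57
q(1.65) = -9.93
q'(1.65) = 1.66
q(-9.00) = 1.71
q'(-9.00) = -4.03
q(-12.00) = -2.20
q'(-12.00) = -10.68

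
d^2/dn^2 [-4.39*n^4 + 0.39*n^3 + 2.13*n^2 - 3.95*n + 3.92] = -52.68*n^2 + 2.34*n + 4.26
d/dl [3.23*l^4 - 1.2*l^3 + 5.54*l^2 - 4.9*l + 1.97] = 12.92*l^3 - 3.6*l^2 + 11.08*l - 4.9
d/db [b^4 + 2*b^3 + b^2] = 2*b*(2*b^2 + 3*b + 1)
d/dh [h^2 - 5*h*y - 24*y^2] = 2*h - 5*y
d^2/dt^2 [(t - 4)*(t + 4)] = 2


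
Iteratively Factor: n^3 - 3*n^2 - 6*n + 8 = (n - 1)*(n^2 - 2*n - 8) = (n - 1)*(n + 2)*(n - 4)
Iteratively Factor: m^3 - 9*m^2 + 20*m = (m)*(m^2 - 9*m + 20) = m*(m - 4)*(m - 5)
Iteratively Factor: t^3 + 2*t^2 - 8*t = (t - 2)*(t^2 + 4*t) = t*(t - 2)*(t + 4)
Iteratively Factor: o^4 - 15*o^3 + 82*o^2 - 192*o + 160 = (o - 2)*(o^3 - 13*o^2 + 56*o - 80) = (o - 4)*(o - 2)*(o^2 - 9*o + 20) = (o - 5)*(o - 4)*(o - 2)*(o - 4)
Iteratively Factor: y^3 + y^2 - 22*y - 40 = (y - 5)*(y^2 + 6*y + 8) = (y - 5)*(y + 2)*(y + 4)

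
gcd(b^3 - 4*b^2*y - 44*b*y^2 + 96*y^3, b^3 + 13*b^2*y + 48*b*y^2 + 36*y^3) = b + 6*y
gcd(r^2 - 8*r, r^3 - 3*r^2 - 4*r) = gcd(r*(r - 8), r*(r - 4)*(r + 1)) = r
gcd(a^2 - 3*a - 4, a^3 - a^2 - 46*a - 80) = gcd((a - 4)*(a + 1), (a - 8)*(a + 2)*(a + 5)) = 1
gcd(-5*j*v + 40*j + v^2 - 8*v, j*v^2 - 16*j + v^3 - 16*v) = 1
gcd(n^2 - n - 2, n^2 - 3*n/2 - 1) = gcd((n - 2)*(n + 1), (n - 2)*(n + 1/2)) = n - 2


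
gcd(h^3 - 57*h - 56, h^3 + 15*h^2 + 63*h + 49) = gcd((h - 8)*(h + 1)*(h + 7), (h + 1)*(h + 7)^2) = h^2 + 8*h + 7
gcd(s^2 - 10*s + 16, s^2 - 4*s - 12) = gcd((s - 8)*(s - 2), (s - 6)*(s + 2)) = 1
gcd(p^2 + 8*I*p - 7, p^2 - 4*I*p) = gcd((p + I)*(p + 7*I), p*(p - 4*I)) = 1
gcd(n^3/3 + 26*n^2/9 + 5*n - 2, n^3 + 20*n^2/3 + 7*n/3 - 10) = n + 6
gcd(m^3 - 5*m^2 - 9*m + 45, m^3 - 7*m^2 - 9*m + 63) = m^2 - 9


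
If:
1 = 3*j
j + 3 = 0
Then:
No Solution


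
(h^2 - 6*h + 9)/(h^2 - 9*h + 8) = (h^2 - 6*h + 9)/(h^2 - 9*h + 8)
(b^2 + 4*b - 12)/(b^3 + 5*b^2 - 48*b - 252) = (b - 2)/(b^2 - b - 42)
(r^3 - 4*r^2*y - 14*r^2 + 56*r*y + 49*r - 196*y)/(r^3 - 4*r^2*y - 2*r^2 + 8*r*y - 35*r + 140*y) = (r - 7)/(r + 5)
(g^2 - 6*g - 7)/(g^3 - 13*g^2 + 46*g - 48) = (g^2 - 6*g - 7)/(g^3 - 13*g^2 + 46*g - 48)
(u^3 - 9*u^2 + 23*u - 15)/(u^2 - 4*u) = (u^3 - 9*u^2 + 23*u - 15)/(u*(u - 4))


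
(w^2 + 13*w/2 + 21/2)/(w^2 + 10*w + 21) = (w + 7/2)/(w + 7)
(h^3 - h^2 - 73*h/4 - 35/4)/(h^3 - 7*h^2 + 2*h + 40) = (h^2 + 4*h + 7/4)/(h^2 - 2*h - 8)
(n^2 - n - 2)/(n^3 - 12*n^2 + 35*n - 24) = (n^2 - n - 2)/(n^3 - 12*n^2 + 35*n - 24)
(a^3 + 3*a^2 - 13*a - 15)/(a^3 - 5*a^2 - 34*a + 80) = (a^2 - 2*a - 3)/(a^2 - 10*a + 16)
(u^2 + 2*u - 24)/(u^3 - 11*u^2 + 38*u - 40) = (u + 6)/(u^2 - 7*u + 10)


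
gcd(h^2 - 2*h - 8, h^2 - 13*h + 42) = 1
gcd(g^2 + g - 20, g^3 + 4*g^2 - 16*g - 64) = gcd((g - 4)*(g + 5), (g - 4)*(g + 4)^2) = g - 4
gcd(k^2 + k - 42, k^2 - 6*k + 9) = 1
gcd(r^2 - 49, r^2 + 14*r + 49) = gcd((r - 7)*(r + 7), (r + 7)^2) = r + 7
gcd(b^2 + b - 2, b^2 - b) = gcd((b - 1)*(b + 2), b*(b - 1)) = b - 1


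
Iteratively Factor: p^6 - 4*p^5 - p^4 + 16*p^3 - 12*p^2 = (p)*(p^5 - 4*p^4 - p^3 + 16*p^2 - 12*p) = p*(p + 2)*(p^4 - 6*p^3 + 11*p^2 - 6*p) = p*(p - 3)*(p + 2)*(p^3 - 3*p^2 + 2*p) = p^2*(p - 3)*(p + 2)*(p^2 - 3*p + 2) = p^2*(p - 3)*(p - 1)*(p + 2)*(p - 2)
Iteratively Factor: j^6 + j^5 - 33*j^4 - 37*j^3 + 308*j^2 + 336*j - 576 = (j + 4)*(j^5 - 3*j^4 - 21*j^3 + 47*j^2 + 120*j - 144) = (j + 3)*(j + 4)*(j^4 - 6*j^3 - 3*j^2 + 56*j - 48) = (j - 4)*(j + 3)*(j + 4)*(j^3 - 2*j^2 - 11*j + 12) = (j - 4)^2*(j + 3)*(j + 4)*(j^2 + 2*j - 3) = (j - 4)^2*(j + 3)^2*(j + 4)*(j - 1)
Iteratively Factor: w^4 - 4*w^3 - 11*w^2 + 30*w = (w + 3)*(w^3 - 7*w^2 + 10*w) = (w - 2)*(w + 3)*(w^2 - 5*w) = w*(w - 2)*(w + 3)*(w - 5)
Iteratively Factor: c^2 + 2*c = (c)*(c + 2)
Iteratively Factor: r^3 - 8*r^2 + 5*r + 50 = (r + 2)*(r^2 - 10*r + 25) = (r - 5)*(r + 2)*(r - 5)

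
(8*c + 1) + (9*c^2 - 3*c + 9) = 9*c^2 + 5*c + 10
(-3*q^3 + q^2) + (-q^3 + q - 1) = -4*q^3 + q^2 + q - 1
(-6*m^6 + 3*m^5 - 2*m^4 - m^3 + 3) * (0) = 0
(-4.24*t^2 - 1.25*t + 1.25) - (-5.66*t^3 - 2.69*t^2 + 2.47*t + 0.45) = 5.66*t^3 - 1.55*t^2 - 3.72*t + 0.8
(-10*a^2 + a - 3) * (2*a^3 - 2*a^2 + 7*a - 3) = -20*a^5 + 22*a^4 - 78*a^3 + 43*a^2 - 24*a + 9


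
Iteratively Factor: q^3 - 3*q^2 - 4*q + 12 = (q + 2)*(q^2 - 5*q + 6) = (q - 2)*(q + 2)*(q - 3)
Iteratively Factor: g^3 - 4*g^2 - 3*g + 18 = (g + 2)*(g^2 - 6*g + 9) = (g - 3)*(g + 2)*(g - 3)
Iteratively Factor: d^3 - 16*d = (d + 4)*(d^2 - 4*d) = d*(d + 4)*(d - 4)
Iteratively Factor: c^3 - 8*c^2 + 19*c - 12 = (c - 1)*(c^2 - 7*c + 12) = (c - 3)*(c - 1)*(c - 4)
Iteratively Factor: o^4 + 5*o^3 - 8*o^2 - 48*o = (o + 4)*(o^3 + o^2 - 12*o) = o*(o + 4)*(o^2 + o - 12) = o*(o - 3)*(o + 4)*(o + 4)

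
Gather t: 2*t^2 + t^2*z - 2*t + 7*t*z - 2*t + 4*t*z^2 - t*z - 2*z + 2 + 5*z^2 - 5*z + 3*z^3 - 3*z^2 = t^2*(z + 2) + t*(4*z^2 + 6*z - 4) + 3*z^3 + 2*z^2 - 7*z + 2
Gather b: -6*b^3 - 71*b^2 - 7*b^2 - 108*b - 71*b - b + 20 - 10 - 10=-6*b^3 - 78*b^2 - 180*b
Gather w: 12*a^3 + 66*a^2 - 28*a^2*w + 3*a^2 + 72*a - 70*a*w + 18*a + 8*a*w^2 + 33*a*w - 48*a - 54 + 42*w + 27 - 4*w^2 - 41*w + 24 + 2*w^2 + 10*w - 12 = 12*a^3 + 69*a^2 + 42*a + w^2*(8*a - 2) + w*(-28*a^2 - 37*a + 11) - 15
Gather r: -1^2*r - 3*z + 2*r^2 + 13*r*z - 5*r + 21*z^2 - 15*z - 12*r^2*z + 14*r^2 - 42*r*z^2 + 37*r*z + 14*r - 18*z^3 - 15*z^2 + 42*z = r^2*(16 - 12*z) + r*(-42*z^2 + 50*z + 8) - 18*z^3 + 6*z^2 + 24*z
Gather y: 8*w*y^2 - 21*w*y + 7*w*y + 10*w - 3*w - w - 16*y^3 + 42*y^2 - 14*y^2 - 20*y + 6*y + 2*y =6*w - 16*y^3 + y^2*(8*w + 28) + y*(-14*w - 12)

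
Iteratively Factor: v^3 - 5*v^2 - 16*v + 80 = (v - 5)*(v^2 - 16) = (v - 5)*(v + 4)*(v - 4)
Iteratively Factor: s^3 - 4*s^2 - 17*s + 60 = (s + 4)*(s^2 - 8*s + 15) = (s - 5)*(s + 4)*(s - 3)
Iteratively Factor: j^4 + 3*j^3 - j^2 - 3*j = (j + 1)*(j^3 + 2*j^2 - 3*j) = (j + 1)*(j + 3)*(j^2 - j) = j*(j + 1)*(j + 3)*(j - 1)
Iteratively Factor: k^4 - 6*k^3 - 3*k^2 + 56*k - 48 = (k - 4)*(k^3 - 2*k^2 - 11*k + 12) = (k - 4)*(k + 3)*(k^2 - 5*k + 4) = (k - 4)*(k - 1)*(k + 3)*(k - 4)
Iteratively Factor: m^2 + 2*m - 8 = (m - 2)*(m + 4)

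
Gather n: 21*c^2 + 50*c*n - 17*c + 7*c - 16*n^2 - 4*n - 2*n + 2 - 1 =21*c^2 - 10*c - 16*n^2 + n*(50*c - 6) + 1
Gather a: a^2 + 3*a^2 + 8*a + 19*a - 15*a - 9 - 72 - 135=4*a^2 + 12*a - 216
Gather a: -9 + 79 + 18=88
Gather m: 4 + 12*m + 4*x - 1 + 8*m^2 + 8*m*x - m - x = 8*m^2 + m*(8*x + 11) + 3*x + 3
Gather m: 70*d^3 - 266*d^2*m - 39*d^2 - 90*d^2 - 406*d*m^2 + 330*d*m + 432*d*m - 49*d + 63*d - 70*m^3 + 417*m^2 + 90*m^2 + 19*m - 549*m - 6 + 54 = 70*d^3 - 129*d^2 + 14*d - 70*m^3 + m^2*(507 - 406*d) + m*(-266*d^2 + 762*d - 530) + 48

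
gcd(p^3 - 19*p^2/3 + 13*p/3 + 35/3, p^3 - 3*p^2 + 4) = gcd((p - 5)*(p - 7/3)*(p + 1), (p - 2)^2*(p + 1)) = p + 1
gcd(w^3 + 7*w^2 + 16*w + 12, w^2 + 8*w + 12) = w + 2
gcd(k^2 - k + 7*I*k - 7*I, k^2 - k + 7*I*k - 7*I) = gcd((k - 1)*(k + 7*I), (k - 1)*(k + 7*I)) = k^2 + k*(-1 + 7*I) - 7*I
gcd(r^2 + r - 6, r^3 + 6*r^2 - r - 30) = r^2 + r - 6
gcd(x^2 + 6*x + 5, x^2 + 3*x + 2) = x + 1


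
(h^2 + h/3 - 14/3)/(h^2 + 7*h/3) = (h - 2)/h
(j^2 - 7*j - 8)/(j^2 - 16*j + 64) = (j + 1)/(j - 8)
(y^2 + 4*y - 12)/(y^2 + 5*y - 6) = (y - 2)/(y - 1)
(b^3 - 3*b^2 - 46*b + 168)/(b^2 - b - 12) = (b^2 + b - 42)/(b + 3)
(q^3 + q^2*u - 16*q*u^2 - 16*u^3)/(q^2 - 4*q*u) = q + 5*u + 4*u^2/q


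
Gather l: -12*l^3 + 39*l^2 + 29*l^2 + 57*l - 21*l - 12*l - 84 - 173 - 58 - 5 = -12*l^3 + 68*l^2 + 24*l - 320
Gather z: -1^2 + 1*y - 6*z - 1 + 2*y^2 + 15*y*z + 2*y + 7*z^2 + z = 2*y^2 + 3*y + 7*z^2 + z*(15*y - 5) - 2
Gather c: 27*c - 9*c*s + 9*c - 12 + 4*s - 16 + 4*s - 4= c*(36 - 9*s) + 8*s - 32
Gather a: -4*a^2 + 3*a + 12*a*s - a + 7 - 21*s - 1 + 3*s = -4*a^2 + a*(12*s + 2) - 18*s + 6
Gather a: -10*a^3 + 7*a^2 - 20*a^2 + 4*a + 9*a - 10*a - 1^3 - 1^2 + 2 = -10*a^3 - 13*a^2 + 3*a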